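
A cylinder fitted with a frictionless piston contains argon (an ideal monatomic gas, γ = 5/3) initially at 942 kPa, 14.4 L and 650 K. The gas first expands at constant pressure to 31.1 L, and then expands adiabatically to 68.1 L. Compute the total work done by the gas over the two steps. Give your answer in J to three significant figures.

Step 1 (isobaric): W = PΔV = (942 kPa)(31.1 − 14.4 L) = 15731 J.
After step 1: P = 942 kPa, V = 31.1 L, T = 1404 K.
Step 2 (adiabatic): W = (P₁V₁ − P₂V₂)/(γ−1) = (29296 − 17373)/0.667 = 17884 J.
W_total = 15731 + 17884 = 33615 J.

W_total ≈ 33600 J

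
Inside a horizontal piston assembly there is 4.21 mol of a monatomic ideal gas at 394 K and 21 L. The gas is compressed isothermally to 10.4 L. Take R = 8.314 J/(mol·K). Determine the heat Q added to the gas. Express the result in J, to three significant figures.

Q ≈ -9690 J

Isothermal ⇒ ΔU = 0, so Q = W = nRT ln(V₂/V₁).
Q = (4.21)(8.314)(394) ln(10.4/21) = 13791 × -0.7027 = -9691 J.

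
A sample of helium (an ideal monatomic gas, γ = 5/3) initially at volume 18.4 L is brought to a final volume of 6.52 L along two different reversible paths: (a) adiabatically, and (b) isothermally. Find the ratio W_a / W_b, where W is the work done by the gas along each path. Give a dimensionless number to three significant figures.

W_a / W_b ≈ 1.44

Path (a) adiabatic: W = P₁V₁(1 − (V₁/V₂)^(γ−1))/(γ−1) → W_a/(P₁V₁) = -1.496.
Path (b) isothermal: W = P₁V₁ ln(V₂/V₁) → W_b/(P₁V₁) = -1.037.
W_a / W_b = -1.496 / -1.037 = 1.441.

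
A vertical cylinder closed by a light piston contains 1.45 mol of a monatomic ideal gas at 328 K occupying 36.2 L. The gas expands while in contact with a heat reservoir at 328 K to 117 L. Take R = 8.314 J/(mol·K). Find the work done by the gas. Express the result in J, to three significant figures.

W ≈ 4640 J

Isothermal: W = nRT ln(V₂/V₁).
W = (1.45)(8.314)(328) × ln(117/36.2)
  = 3954 × 1.173
W_by_gas = 4639 J.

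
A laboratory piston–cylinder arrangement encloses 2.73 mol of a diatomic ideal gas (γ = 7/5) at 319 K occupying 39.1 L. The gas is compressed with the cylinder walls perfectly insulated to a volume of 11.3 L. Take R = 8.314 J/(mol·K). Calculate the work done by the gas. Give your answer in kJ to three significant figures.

W ≈ -11.6 kJ

Adiabatic: TV^(γ−1) = const with γ = 7/5.
T₂ = T₁ (V₁/V₂)^(γ−1) = 319 × (39.1/11.3)^0.4 = 319 × 1.643 = 524.1 K.
W_by = nCᵥ(T₁ − T₂) = (2.73)(20.79)(319 − 524.1) = -11639 J.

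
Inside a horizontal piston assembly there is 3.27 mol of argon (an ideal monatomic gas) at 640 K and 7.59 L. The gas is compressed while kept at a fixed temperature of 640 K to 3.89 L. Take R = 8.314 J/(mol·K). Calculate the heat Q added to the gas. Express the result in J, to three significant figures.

Q ≈ -11600 J

Isothermal ⇒ ΔU = 0, so Q = W = nRT ln(V₂/V₁).
Q = (3.27)(8.314)(640) ln(3.89/7.59) = 17400 × -0.6684 = -11630 J.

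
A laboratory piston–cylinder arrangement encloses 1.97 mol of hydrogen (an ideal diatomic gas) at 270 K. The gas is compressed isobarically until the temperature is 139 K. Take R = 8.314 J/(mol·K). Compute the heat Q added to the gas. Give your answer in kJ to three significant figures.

Isobaric: W = nRΔT = (1.97)(8.314)(-131) = -2146 J.
ΔU = nCᵥΔT with Cᵥ = 5R/2: ΔU = (1.97)(20.79)(-131) = -5364 J.
Q = ΔU + W = -5364 − 2146 = -7510 J.

Q ≈ -7.51 kJ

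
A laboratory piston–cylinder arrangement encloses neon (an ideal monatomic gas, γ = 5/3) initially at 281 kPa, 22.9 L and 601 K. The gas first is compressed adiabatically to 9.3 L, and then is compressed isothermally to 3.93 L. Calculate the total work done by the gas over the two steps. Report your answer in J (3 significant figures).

Step 1 (adiabatic): W = (P₁V₁ − P₂V₂)/(γ−1) = (6435 − 11734)/0.667 = -7949 J.
After step 1: P = 1262 kPa, V = 9.3 L, T = 1096 K.
Step 2 (isothermal): W = P₁V₁ ln(V₂/V₁) = (11734) ln(3.93/9.3) = -10107 J.
W_total = -7949 − 10107 = -18056 J.

W_total ≈ -18100 J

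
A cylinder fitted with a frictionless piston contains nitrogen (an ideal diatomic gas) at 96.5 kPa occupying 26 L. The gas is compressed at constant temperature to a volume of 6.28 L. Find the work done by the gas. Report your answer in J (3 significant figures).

Isothermal: W = nRT ln(V₂/V₁) = P₁V₁ ln(V₂/V₁).
P₁V₁ = (96.5 kPa)(26 L) = 2509 J.
W = 2509 × ln(6.28/26) = 2509 × -1.421
W_by_gas = -3565 J.

W ≈ -3560 J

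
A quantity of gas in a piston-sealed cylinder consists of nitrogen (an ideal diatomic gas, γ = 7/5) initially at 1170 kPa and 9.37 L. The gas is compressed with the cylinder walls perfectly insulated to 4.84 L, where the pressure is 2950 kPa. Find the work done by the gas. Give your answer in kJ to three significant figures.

Adiabatic: W = (P₁V₁ − P₂V₂)/(γ − 1) with γ = 7/5.
P₁V₁ = 10963 J, P₂V₂ = 14278 J.
W = (10963 − 14278) / 0.4 = -8288 J.

W ≈ -8.29 kJ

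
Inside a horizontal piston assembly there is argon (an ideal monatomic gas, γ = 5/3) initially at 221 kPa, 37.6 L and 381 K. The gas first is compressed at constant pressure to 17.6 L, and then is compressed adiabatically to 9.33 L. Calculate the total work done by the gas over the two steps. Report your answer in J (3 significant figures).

Step 1 (isobaric): W = PΔV = (221 kPa)(17.6 − 37.6 L) = -4420 J.
After step 1: P = 221 kPa, V = 17.6 L, T = 178.3 K.
Step 2 (adiabatic): W = (P₁V₁ − P₂V₂)/(γ−1) = (3890 − 5938)/0.667 = -3073 J.
W_total = -4420 − 3073 = -7493 J.

W_total ≈ -7490 J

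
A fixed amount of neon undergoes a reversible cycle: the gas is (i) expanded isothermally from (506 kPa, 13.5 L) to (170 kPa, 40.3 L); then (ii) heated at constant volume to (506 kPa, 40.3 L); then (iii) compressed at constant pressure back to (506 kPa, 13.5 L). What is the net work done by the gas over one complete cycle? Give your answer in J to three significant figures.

Leg (i): W = PᵢVᵢ ln(V_f/Vᵢ) = (6831) ln(40.3/13.5) = 7471 J.
Leg (ii): W = 0.
Leg (iii): W = PΔV = (506)(13.5 − 40.3) = -13561 J.
W_net = 7471 − 13561 = -6090 J.

W_net ≈ -6090 J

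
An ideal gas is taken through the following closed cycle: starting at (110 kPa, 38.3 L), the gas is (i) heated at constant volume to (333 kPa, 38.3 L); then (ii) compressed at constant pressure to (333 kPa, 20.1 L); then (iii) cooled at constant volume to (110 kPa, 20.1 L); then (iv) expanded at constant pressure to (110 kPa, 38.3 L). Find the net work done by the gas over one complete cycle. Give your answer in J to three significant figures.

Constant-volume legs do no work.
W(ii) = (333)(20.1 − 38.3) = -6061 J; W(iv) = (110)(38.3 − 20.1) = 2002 J.
W_net = -6061 + 2002 = -4059 J (the counter-clockwise enclosed area).

W_net ≈ -4060 J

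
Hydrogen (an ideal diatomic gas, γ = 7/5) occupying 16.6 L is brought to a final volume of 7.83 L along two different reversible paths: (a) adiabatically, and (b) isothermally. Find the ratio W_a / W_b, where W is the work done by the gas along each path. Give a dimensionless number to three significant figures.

W_a / W_b ≈ 1.17

Path (a) adiabatic: W = P₁V₁(1 − (V₁/V₂)^(γ−1))/(γ−1) → W_a/(P₁V₁) = -0.8766.
Path (b) isothermal: W = P₁V₁ ln(V₂/V₁) → W_b/(P₁V₁) = -0.7514.
W_a / W_b = -0.8766 / -0.7514 = 1.167.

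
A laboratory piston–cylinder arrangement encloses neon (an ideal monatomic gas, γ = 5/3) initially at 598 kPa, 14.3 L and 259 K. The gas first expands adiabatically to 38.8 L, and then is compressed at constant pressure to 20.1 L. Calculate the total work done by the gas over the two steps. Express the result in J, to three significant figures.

Step 1 (adiabatic): W = (P₁V₁ − P₂V₂)/(γ−1) = (8551 − 4396)/0.667 = 6233 J.
After step 1: P = 113.3 kPa, V = 38.8 L, T = 133.1 K.
Step 2 (isobaric): W = PΔV = (113.3 kPa)(20.1 − 38.8 L) = -2119 J.
W_total = 6233 − 2119 = 4115 J.

W_total ≈ 4110 J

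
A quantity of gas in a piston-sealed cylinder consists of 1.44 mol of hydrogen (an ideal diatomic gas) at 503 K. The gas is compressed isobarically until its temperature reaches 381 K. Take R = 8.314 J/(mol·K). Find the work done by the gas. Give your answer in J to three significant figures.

W ≈ -1460 J

Isobaric: W = P ΔV = nR ΔT.
W = (1.44)(8.314)(381 − 503) = -1461 J.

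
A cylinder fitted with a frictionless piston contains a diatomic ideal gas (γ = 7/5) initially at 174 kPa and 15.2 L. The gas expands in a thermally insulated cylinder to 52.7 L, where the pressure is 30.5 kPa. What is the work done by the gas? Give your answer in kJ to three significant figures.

W ≈ 2.59 kJ

Adiabatic: W = (P₁V₁ − P₂V₂)/(γ − 1) with γ = 7/5.
P₁V₁ = 2645 J, P₂V₂ = 1607 J.
W = (2645 − 1607) / 0.4 = 2594 J.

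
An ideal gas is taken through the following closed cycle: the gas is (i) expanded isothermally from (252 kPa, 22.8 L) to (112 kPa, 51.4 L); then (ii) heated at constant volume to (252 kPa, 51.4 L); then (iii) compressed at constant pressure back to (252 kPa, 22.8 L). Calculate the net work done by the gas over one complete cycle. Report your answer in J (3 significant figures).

Leg (i): W = PᵢVᵢ ln(V_f/Vᵢ) = (5746) ln(51.4/22.8) = 4670 J.
Leg (ii): W = 0.
Leg (iii): W = PΔV = (252)(22.8 − 51.4) = -7207 J.
W_net = 4670 − 7207 = -2537 J.

W_net ≈ -2540 J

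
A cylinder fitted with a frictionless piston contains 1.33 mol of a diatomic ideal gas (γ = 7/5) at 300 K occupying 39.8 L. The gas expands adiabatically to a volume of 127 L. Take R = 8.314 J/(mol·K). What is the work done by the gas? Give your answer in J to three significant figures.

Adiabatic: TV^(γ−1) = const with γ = 7/5.
T₂ = T₁ (V₁/V₂)^(γ−1) = 300 × (39.8/127)^0.4 = 300 × 0.6287 = 188.6 K.
W_by = nCᵥ(T₁ − T₂) = (1.33)(20.79)(300 − 188.6) = 3079 J.

W ≈ 3080 J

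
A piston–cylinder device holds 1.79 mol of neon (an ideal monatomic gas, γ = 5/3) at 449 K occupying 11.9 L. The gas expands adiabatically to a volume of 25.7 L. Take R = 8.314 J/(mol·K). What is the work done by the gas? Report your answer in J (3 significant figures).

W ≈ 4020 J

Adiabatic: TV^(γ−1) = const with γ = 5/3.
T₂ = T₁ (V₁/V₂)^(γ−1) = 449 × (11.9/25.7)^0.667 = 449 × 0.5985 = 268.7 K.
W_by = nCᵥ(T₁ − T₂) = (1.79)(12.47)(449 − 268.7) = 4024 J.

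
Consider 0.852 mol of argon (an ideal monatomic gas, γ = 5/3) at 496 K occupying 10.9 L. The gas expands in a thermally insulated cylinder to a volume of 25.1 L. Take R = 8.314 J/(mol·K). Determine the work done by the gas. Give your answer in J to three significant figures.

Adiabatic: TV^(γ−1) = const with γ = 5/3.
T₂ = T₁ (V₁/V₂)^(γ−1) = 496 × (10.9/25.1)^0.667 = 496 × 0.5735 = 284.4 K.
W_by = nCᵥ(T₁ − T₂) = (0.852)(12.47)(496 − 284.4) = 2248 J.

W ≈ 2250 J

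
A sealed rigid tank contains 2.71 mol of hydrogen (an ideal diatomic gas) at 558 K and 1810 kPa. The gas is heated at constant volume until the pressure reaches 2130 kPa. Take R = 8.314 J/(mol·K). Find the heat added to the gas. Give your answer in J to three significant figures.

Q ≈ 5560 J

Constant volume ⇒ W = 0, so Q = ΔU = nCᵥΔT with Cᵥ = 5R/2 = 20.79 J/(mol·K).
At constant V, T₂/T₁ = P₂/P₁ ⇒ ΔT = T₁(P₂/P₁ − 1) = 558·(2130/1810 − 1) = 98.65 K.
ΔU = (2.71)(20.79)(98.65) = 5557 J.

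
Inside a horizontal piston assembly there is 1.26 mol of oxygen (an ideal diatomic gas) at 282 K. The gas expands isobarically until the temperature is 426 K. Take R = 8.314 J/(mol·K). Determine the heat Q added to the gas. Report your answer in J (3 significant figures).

Isobaric: W = nRΔT = (1.26)(8.314)(144) = 1508 J.
ΔU = nCᵥΔT with Cᵥ = 5R/2: ΔU = (1.26)(20.79)(144) = 3771 J.
Q = ΔU + W = 3771 + 1508 = 5280 J.

Q ≈ 5280 J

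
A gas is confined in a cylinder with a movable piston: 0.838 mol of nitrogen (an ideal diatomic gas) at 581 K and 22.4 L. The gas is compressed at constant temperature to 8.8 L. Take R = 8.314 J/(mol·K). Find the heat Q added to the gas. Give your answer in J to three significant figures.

Q ≈ -3780 J

Isothermal ⇒ ΔU = 0, so Q = W = nRT ln(V₂/V₁).
Q = (0.838)(8.314)(581) ln(8.8/22.4) = 4048 × -0.9343 = -3782 J.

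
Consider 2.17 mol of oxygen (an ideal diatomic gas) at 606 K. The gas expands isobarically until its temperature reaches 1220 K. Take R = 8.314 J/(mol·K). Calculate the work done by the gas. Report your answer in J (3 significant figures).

Isobaric: W = P ΔV = nR ΔT.
W = (2.17)(8.314)(1220 − 606) = 11077 J.

W ≈ 11100 J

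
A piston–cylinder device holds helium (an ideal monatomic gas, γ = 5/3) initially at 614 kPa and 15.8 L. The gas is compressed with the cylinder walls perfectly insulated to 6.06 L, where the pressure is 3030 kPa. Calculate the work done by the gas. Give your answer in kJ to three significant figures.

Adiabatic: W = (P₁V₁ − P₂V₂)/(γ − 1) with γ = 5/3.
P₁V₁ = 9701 J, P₂V₂ = 18362 J.
W = (9701 − 18362) / 0.6667 = -12991 J.

W ≈ -13.0 kJ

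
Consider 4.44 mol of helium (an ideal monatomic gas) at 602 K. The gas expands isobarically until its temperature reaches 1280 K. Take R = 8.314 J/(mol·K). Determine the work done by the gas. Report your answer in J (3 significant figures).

Isobaric: W = P ΔV = nR ΔT.
W = (4.44)(8.314)(1280 − 602) = 25028 J.

W ≈ 25000 J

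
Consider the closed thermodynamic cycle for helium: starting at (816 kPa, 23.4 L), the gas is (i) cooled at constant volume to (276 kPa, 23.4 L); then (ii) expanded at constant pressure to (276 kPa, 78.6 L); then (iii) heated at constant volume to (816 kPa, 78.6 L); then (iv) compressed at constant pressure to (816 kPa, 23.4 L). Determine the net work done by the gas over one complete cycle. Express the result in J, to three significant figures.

W_net ≈ -29800 J

Constant-volume legs do no work.
W(ii) = (276)(78.6 − 23.4) = 15235 J; W(iv) = (816)(23.4 − 78.6) = -45043 J.
W_net = 15235 − 45043 = -29808 J (the counter-clockwise enclosed area).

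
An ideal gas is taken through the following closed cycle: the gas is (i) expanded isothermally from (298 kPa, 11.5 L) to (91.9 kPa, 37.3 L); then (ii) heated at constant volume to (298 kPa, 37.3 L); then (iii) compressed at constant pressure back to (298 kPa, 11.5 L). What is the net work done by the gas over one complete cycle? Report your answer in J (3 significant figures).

Leg (i): W = PᵢVᵢ ln(V_f/Vᵢ) = (3427) ln(37.3/11.5) = 4032 J.
Leg (ii): W = 0.
Leg (iii): W = PΔV = (298)(11.5 − 37.3) = -7688 J.
W_net = 4032 − 7688 = -3656 J.

W_net ≈ -3660 J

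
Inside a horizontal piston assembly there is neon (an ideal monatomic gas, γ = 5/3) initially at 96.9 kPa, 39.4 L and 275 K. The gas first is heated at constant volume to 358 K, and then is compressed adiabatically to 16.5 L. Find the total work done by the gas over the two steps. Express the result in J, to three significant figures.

W_total ≈ -5860 J

Step 1 (isochoric): W = 0 (constant volume).
After step 1: P = 126.1 kPa (V unchanged).
Step 2 (adiabatic): W = (P₁V₁ − P₂V₂)/(γ−1) = (4970 − 8879)/0.667 = -5864 J.
W_total = 0 − 5864 = -5864 J.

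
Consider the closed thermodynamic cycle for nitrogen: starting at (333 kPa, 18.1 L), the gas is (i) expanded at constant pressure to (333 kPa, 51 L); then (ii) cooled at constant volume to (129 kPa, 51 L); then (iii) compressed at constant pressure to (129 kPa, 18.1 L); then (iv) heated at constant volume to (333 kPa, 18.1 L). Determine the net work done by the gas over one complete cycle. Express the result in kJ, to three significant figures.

Constant-volume legs do no work.
W(i) = (333)(51 − 18.1) = 10956 J; W(iii) = (129)(18.1 − 51) = -4244 J.
W_net = 10956 − 4244 = 6712 J (the clockwise enclosed area).

W_net ≈ 6.71 kJ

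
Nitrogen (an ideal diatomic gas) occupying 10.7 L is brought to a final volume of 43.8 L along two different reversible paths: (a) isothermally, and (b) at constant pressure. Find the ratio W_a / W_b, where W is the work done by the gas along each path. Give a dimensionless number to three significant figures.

W_a / W_b ≈ 0.456

Path (a) isothermal: W = P₁V₁ ln(V₂/V₁) → W_a/(P₁V₁) = 1.409.
Path (b) isobaric: W = P₁(V₂ − V₁) → W_b/(P₁V₁) = 3.093.
W_a / W_b = 1.409 / 3.093 = 0.4556.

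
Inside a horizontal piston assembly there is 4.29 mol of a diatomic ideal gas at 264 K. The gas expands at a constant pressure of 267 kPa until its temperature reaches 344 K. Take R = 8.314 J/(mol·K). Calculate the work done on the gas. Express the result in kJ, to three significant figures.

Isobaric: W = P ΔV = nR ΔT.
W = (4.29)(8.314)(344 − 264) = 2853 J.
Work on gas = −W_by = -2853 J.

W ≈ -2.85 kJ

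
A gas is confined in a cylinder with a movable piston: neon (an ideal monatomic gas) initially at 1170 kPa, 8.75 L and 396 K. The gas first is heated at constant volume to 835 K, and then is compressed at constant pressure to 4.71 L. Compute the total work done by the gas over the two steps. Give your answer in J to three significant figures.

W_total ≈ -9970 J

Step 1 (isochoric): W = 0 (constant volume).
After step 1: P = 2467 kPa (V unchanged).
Step 2 (isobaric): W = PΔV = (2467 kPa)(4.71 − 8.75 L) = -9967 J.
W_total = 0 − 9967 = -9967 J.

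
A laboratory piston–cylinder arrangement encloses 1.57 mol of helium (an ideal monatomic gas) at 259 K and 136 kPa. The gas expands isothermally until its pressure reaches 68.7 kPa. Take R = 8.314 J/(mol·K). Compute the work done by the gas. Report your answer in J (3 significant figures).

Isothermal process: W = nRT ln(V₂/V₁) = nRT ln(P₁/P₂).
W = (1.57)(8.314)(259) × ln(136/68.7)
  = 3381 × ln(1.98) = 3381 × 0.6829
W_by_gas = 2309 J.

W ≈ 2310 J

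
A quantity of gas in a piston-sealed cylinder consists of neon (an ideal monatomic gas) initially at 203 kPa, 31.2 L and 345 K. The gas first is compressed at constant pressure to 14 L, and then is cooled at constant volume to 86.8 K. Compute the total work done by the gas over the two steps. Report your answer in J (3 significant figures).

Step 1 (isobaric): W = PΔV = (203 kPa)(14 − 31.2 L) = -3492 J.
Step 2 (isochoric): W = 0 (constant volume).
W_total = -3492 + 0 = -3492 J.

W_total ≈ -3490 J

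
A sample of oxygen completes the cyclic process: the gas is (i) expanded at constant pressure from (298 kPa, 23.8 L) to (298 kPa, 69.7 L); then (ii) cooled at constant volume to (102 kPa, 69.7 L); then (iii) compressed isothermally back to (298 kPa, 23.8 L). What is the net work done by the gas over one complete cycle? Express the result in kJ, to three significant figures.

Leg (i): W = PΔV = (298)(69.7 − 23.8) = 13678 J.
Leg (ii): W = 0.
Leg (iii): W = PᵢVᵢ ln(V_f/Vᵢ) = (7109) ln(23.8/69.7) = -7639 J.
W_net = 13678 − 7639 = 6039 J.

W_net ≈ 6.04 kJ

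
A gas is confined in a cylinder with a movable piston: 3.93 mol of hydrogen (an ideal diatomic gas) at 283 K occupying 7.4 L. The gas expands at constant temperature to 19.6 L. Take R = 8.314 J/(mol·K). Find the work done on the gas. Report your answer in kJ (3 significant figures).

W ≈ -9.01 kJ

Isothermal: W = nRT ln(V₂/V₁).
W = (3.93)(8.314)(283) × ln(19.6/7.4)
  = 9247 × 0.974
W_by_gas = 9007 J; work on gas = −W_by = -9007 J.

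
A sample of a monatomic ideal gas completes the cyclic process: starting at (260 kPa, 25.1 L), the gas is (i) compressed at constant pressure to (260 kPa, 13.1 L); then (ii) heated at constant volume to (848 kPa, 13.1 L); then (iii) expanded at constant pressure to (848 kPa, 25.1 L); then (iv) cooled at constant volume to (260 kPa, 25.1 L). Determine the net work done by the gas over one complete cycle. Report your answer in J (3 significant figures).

W_net ≈ 7060 J

Constant-volume legs do no work.
W(i) = (260)(13.1 − 25.1) = -3120 J; W(iii) = (848)(25.1 − 13.1) = 10176 J.
W_net = -3120 + 10176 = 7056 J (the clockwise enclosed area).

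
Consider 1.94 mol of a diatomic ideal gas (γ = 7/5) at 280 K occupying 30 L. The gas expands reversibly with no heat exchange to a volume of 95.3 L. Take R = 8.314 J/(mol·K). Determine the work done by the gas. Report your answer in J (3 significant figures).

Adiabatic: TV^(γ−1) = const with γ = 7/5.
T₂ = T₁ (V₁/V₂)^(γ−1) = 280 × (30/95.3)^0.4 = 280 × 0.6298 = 176.3 K.
W_by = nCᵥ(T₁ − T₂) = (1.94)(20.79)(280 − 176.3) = 4180 J.

W ≈ 4180 J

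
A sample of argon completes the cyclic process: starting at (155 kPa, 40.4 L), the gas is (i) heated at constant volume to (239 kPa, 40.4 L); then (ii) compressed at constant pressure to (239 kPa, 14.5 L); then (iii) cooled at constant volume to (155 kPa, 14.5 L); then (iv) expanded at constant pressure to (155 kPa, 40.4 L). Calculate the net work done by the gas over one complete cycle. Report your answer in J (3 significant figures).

Constant-volume legs do no work.
W(ii) = (239)(14.5 − 40.4) = -6190 J; W(iv) = (155)(40.4 − 14.5) = 4014 J.
W_net = -6190 + 4014 = -2176 J (the counter-clockwise enclosed area).

W_net ≈ -2180 J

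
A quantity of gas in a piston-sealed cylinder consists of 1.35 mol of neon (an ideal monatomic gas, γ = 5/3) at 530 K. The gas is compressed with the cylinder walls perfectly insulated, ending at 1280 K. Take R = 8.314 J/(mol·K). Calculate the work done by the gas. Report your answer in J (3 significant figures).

W ≈ -12600 J

Adiabatic ⇒ Q = 0, so W_by = −ΔU = nCᵥ(T₁ − T₂).
Cᵥ = 3R/2 = 12.47 J/(mol·K).
W = (1.35)(12.47)(530 − 1280) = -12627 J.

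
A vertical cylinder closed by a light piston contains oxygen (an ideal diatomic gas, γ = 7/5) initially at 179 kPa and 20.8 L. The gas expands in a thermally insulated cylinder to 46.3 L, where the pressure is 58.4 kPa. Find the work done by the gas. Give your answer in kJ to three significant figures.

Adiabatic: W = (P₁V₁ − P₂V₂)/(γ − 1) with γ = 7/5.
P₁V₁ = 3723 J, P₂V₂ = 2704 J.
W = (3723 − 2704) / 0.4 = 2548 J.

W ≈ 2.55 kJ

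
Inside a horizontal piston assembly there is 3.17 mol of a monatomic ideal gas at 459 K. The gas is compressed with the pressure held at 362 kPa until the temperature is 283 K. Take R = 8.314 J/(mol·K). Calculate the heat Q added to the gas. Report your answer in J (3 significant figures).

Isobaric: W = nRΔT = (3.17)(8.314)(-176) = -4639 J.
ΔU = nCᵥΔT with Cᵥ = 3R/2: ΔU = (3.17)(12.47)(-176) = -6958 J.
Q = ΔU + W = -6958 − 4639 = -11596 J.

Q ≈ -11600 J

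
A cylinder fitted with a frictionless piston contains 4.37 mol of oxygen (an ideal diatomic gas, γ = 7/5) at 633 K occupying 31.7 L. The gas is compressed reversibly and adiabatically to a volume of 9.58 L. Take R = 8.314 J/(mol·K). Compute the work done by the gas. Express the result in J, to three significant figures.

Adiabatic: TV^(γ−1) = const with γ = 7/5.
T₂ = T₁ (V₁/V₂)^(γ−1) = 633 × (31.7/9.58)^0.4 = 633 × 1.614 = 1022 K.
W_by = nCᵥ(T₁ − T₂) = (4.37)(20.79)(633 − 1022) = -35297 J.

W ≈ -35300 J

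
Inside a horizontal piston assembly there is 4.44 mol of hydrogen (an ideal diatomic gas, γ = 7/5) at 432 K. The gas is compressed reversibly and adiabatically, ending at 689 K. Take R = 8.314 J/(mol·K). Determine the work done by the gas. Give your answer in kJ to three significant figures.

W ≈ -23.7 kJ

Adiabatic ⇒ Q = 0, so W_by = −ΔU = nCᵥ(T₁ − T₂).
Cᵥ = 5R/2 = 20.79 J/(mol·K).
W = (4.44)(20.79)(432 − 689) = -23717 J.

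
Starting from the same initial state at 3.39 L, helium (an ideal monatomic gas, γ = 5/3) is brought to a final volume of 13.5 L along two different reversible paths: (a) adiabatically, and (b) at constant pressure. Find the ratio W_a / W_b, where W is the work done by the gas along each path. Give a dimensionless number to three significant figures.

W_a / W_b ≈ 0.303

Path (a) adiabatic: W = P₁V₁(1 − (V₁/V₂)^(γ−1))/(γ−1) → W_a/(P₁V₁) = 0.903.
Path (b) isobaric: W = P₁(V₂ − V₁) → W_b/(P₁V₁) = 2.982.
W_a / W_b = 0.903 / 2.982 = 0.3028.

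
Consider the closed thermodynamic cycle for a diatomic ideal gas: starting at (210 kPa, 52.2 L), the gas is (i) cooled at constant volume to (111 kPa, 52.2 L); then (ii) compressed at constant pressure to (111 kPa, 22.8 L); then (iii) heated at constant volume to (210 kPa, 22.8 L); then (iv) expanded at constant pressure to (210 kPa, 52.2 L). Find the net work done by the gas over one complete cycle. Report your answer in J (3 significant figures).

W_net ≈ 2910 J

Constant-volume legs do no work.
W(ii) = (111)(22.8 − 52.2) = -3263 J; W(iv) = (210)(52.2 − 22.8) = 6174 J.
W_net = -3263 + 6174 = 2911 J (the clockwise enclosed area).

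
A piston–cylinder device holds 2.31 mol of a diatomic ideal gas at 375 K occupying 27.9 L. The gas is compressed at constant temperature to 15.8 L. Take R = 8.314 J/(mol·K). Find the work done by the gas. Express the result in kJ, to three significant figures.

W ≈ -4.10 kJ

Isothermal: W = nRT ln(V₂/V₁).
W = (2.31)(8.314)(375) × ln(15.8/27.9)
  = 7202 × -0.5686
W_by_gas = -4095 J.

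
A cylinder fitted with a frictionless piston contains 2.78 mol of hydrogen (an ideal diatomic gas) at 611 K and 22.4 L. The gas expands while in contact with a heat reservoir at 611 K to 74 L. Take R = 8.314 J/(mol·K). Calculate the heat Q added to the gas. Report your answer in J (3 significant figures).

Q ≈ 16900 J

Isothermal ⇒ ΔU = 0, so Q = W = nRT ln(V₂/V₁).
Q = (2.78)(8.314)(611) ln(74/22.4) = 14122 × 1.195 = 16876 J.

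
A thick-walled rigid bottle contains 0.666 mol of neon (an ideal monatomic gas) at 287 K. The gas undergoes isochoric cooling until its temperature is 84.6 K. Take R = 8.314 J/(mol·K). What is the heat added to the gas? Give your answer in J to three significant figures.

Constant volume ⇒ W = 0, so Q = ΔU = nCᵥΔT with Cᵥ = 3R/2 = 12.47 J/(mol·K).
ΔU = (0.666)(12.47)(84.6 − 287) = -1681 J.

Q ≈ -1680 J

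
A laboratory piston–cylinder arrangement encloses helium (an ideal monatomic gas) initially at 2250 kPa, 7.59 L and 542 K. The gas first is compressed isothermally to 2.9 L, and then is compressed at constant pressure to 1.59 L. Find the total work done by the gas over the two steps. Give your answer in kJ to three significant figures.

Step 1 (isothermal): W = P₁V₁ ln(V₂/V₁) = (17078) ln(2.9/7.59) = -16431 J.
After step 1: P = 5889 kPa, V = 2.9 L, T = 542 K.
Step 2 (isobaric): W = PΔV = (5889 kPa)(1.59 − 2.9 L) = -7714 J.
W_total = -16431 − 7714 = -24145 J.

W_total ≈ -24.1 kJ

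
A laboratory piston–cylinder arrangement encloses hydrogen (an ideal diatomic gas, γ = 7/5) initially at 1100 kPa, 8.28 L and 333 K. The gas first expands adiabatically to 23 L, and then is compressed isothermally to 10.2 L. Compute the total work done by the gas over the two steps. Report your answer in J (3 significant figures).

Step 1 (adiabatic): W = (P₁V₁ − P₂V₂)/(γ−1) = (9108 − 6053)/0.4 = 7638 J.
After step 1: P = 263.2 kPa, V = 23 L, T = 221.3 K.
Step 2 (isothermal): W = P₁V₁ ln(V₂/V₁) = (6053) ln(10.2/23) = -4921 J.
W_total = 7638 − 4921 = 2717 J.

W_total ≈ 2720 J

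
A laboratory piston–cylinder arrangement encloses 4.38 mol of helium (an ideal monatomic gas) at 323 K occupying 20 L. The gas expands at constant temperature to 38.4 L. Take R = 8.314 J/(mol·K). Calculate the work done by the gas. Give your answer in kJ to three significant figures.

W ≈ 7.67 kJ

Isothermal: W = nRT ln(V₂/V₁).
W = (4.38)(8.314)(323) × ln(38.4/20)
  = 11762 × 0.6523
W_by_gas = 7673 J.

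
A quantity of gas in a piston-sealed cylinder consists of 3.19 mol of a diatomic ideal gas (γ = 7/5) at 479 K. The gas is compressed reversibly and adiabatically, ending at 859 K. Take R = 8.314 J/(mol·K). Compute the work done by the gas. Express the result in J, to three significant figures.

W ≈ -25200 J

Adiabatic ⇒ Q = 0, so W_by = −ΔU = nCᵥ(T₁ − T₂).
Cᵥ = 5R/2 = 20.79 J/(mol·K).
W = (3.19)(20.79)(479 − 859) = -25196 J.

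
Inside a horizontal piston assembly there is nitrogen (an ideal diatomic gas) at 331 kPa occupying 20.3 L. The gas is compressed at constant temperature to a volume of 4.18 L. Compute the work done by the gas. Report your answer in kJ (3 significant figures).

Isothermal: W = nRT ln(V₂/V₁) = P₁V₁ ln(V₂/V₁).
P₁V₁ = (331 kPa)(20.3 L) = 6719 J.
W = 6719 × ln(4.18/20.3) = 6719 × -1.58
W_by_gas = -10619 J.

W ≈ -10.6 kJ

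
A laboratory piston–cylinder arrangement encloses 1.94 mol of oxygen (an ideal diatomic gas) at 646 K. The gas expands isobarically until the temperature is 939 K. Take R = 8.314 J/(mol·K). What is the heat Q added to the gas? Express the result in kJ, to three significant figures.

Q ≈ 16.5 kJ

Isobaric: W = nRΔT = (1.94)(8.314)(293) = 4726 J.
ΔU = nCᵥΔT with Cᵥ = 5R/2: ΔU = (1.94)(20.79)(293) = 11815 J.
Q = ΔU + W = 11815 + 4726 = 16540 J.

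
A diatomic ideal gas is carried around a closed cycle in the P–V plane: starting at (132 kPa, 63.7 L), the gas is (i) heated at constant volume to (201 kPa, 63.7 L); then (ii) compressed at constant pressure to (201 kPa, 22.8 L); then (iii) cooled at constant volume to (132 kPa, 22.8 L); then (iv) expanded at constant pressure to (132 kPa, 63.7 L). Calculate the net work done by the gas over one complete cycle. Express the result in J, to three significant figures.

W_net ≈ -2820 J

Constant-volume legs do no work.
W(ii) = (201)(22.8 − 63.7) = -8221 J; W(iv) = (132)(63.7 − 22.8) = 5399 J.
W_net = -8221 + 5399 = -2822 J (the counter-clockwise enclosed area).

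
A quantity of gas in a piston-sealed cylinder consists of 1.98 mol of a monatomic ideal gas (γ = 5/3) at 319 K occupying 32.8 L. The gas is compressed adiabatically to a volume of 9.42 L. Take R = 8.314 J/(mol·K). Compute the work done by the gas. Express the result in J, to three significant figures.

Adiabatic: TV^(γ−1) = const with γ = 5/3.
T₂ = T₁ (V₁/V₂)^(γ−1) = 319 × (32.8/9.42)^0.667 = 319 × 2.297 = 732.8 K.
W_by = nCᵥ(T₁ − T₂) = (1.98)(12.47)(319 − 732.8) = -10219 J.

W ≈ -10200 J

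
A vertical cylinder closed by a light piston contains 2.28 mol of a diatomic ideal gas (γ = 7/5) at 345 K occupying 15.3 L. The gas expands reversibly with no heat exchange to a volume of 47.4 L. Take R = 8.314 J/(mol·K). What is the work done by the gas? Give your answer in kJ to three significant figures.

W ≈ 5.95 kJ

Adiabatic: TV^(γ−1) = const with γ = 7/5.
T₂ = T₁ (V₁/V₂)^(γ−1) = 345 × (15.3/47.4)^0.4 = 345 × 0.6362 = 219.5 K.
W_by = nCᵥ(T₁ − T₂) = (2.28)(20.79)(345 − 219.5) = 5949 J.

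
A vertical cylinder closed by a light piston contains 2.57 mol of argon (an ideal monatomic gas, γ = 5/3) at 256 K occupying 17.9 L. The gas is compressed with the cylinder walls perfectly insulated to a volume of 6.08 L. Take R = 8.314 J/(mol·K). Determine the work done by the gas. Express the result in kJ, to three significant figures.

Adiabatic: TV^(γ−1) = const with γ = 5/3.
T₂ = T₁ (V₁/V₂)^(γ−1) = 256 × (17.9/6.08)^0.667 = 256 × 2.054 = 525.9 K.
W_by = nCᵥ(T₁ − T₂) = (2.57)(12.47)(256 − 525.9) = -8649 J.

W ≈ -8.65 kJ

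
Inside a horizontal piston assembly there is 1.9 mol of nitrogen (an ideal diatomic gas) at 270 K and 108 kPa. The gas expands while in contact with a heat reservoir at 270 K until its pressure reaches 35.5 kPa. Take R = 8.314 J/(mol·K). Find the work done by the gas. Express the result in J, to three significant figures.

Isothermal process: W = nRT ln(V₂/V₁) = nRT ln(P₁/P₂).
W = (1.9)(8.314)(270) × ln(108/35.5)
  = 4265 × ln(3.042) = 4265 × 1.113
W_by_gas = 4745 J.

W ≈ 4750 J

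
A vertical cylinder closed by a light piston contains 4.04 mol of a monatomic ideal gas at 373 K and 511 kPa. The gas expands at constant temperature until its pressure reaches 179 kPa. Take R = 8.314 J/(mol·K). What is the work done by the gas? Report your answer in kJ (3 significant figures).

Isothermal process: W = nRT ln(V₂/V₁) = nRT ln(P₁/P₂).
W = (4.04)(8.314)(373) × ln(511/179)
  = 12529 × ln(2.855) = 12529 × 1.049
W_by_gas = 13142 J.

W ≈ 13.1 kJ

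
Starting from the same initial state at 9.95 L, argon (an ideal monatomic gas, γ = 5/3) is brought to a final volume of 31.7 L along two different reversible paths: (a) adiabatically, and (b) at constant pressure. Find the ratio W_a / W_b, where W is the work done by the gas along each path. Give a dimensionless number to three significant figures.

W_a / W_b ≈ 0.369

Path (a) adiabatic: W = P₁V₁(1 − (V₁/V₂)^(γ−1))/(γ−1) → W_a/(P₁V₁) = 0.8072.
Path (b) isobaric: W = P₁(V₂ − V₁) → W_b/(P₁V₁) = 2.186.
W_a / W_b = 0.8072 / 2.186 = 0.3693.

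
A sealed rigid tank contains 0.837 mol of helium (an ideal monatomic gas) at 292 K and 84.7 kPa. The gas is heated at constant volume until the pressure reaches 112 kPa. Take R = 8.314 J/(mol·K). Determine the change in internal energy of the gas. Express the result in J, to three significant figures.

Constant volume ⇒ W = 0, so Q = ΔU = nCᵥΔT with Cᵥ = 3R/2 = 12.47 J/(mol·K).
At constant V, T₂/T₁ = P₂/P₁ ⇒ ΔT = T₁(P₂/P₁ − 1) = 292·(112/84.7 − 1) = 94.12 K.
ΔU = (0.837)(12.47)(94.12) = 982.4 J.

ΔU ≈ 982 J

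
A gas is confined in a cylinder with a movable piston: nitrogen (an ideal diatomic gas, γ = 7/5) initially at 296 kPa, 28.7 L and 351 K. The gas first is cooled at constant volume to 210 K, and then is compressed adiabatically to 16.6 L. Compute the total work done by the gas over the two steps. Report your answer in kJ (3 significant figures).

W_total ≈ -3.11 kJ

Step 1 (isochoric): W = 0 (constant volume).
After step 1: P = 177.1 kPa (V unchanged).
Step 2 (adiabatic): W = (P₁V₁ − P₂V₂)/(γ−1) = (5083 − 6327)/0.4 = -3111 J.
W_total = 0 − 3111 = -3111 J.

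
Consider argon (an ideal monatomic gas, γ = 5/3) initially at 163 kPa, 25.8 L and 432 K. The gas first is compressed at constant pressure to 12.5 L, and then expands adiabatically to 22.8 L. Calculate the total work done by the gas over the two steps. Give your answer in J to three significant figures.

W_total ≈ -1160 J

Step 1 (isobaric): W = PΔV = (163 kPa)(12.5 − 25.8 L) = -2168 J.
After step 1: P = 163 kPa, V = 12.5 L, T = 209.3 K.
Step 2 (adiabatic): W = (P₁V₁ − P₂V₂)/(γ−1) = (2038 − 1365)/0.667 = 1009 J.
W_total = -2168 + 1009 = -1159 J.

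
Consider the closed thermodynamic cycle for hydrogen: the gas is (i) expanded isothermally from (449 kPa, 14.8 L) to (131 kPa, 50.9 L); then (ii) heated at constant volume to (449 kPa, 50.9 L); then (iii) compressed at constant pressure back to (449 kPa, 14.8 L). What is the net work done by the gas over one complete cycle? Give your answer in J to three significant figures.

Leg (i): W = PᵢVᵢ ln(V_f/Vᵢ) = (6645) ln(50.9/14.8) = 8208 J.
Leg (ii): W = 0.
Leg (iii): W = PΔV = (449)(14.8 − 50.9) = -16209 J.
W_net = 8208 − 16209 = -8001 J.

W_net ≈ -8000 J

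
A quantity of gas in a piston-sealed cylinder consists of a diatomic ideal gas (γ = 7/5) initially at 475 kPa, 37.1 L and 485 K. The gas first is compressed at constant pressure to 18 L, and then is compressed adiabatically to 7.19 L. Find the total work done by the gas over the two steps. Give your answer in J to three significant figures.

W_total ≈ -18600 J

Step 1 (isobaric): W = PΔV = (475 kPa)(18 − 37.1 L) = -9072 J.
After step 1: P = 475 kPa, V = 18 L, T = 235.3 K.
Step 2 (adiabatic): W = (P₁V₁ − P₂V₂)/(γ−1) = (8550 − 12342)/0.4 = -9480 J.
W_total = -9072 − 9480 = -18552 J.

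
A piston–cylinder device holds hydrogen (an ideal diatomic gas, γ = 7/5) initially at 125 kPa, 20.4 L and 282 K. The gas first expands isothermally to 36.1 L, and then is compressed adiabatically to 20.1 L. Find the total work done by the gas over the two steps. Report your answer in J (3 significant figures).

W_total ≈ -227 J

Step 1 (isothermal): W = P₁V₁ ln(V₂/V₁) = (2550) ln(36.1/20.4) = 1455 J.
After step 1: P = 70.64 kPa, V = 36.1 L, T = 282 K.
Step 2 (adiabatic): W = (P₁V₁ − P₂V₂)/(γ−1) = (2550 − 3223)/0.4 = -1683 J.
W_total = 1455 − 1683 = -227.1 J.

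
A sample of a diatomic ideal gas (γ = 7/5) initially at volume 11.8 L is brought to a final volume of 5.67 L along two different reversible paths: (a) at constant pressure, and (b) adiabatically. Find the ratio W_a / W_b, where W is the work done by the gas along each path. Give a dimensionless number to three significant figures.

W_a / W_b ≈ 0.610

Path (a) isobaric: W = P₁(V₂ − V₁) → W_a/(P₁V₁) = -0.5195.
Path (b) adiabatic: W = P₁V₁(1 − (V₁/V₂)^(γ−1))/(γ−1) → W_b/(P₁V₁) = -0.8517.
W_a / W_b = -0.5195 / -0.8517 = 0.61.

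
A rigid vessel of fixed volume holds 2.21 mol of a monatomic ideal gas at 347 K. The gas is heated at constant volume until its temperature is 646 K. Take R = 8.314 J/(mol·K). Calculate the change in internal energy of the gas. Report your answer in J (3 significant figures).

ΔU ≈ 8240 J

Constant volume ⇒ W = 0, so Q = ΔU = nCᵥΔT with Cᵥ = 3R/2 = 12.47 J/(mol·K).
ΔU = (2.21)(12.47)(646 − 347) = 8241 J.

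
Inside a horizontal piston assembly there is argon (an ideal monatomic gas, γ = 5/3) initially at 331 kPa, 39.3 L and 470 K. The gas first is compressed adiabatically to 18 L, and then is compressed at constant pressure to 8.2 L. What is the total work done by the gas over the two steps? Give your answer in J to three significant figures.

Step 1 (adiabatic): W = (P₁V₁ − P₂V₂)/(γ−1) = (13008 − 21893)/0.667 = -13327 J.
After step 1: P = 1216 kPa, V = 18 L, T = 791 K.
Step 2 (isobaric): W = PΔV = (1216 kPa)(8.2 − 18 L) = -11919 J.
W_total = -13327 − 11919 = -25246 J.

W_total ≈ -25200 J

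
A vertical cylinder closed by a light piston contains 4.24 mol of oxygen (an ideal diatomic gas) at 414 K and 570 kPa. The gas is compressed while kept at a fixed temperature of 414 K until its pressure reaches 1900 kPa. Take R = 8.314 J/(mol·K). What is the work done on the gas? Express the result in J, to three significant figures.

W ≈ 17600 J

Isothermal process: W = nRT ln(V₂/V₁) = nRT ln(P₁/P₂).
W = (4.24)(8.314)(414) × ln(570/1900)
  = 14594 × ln(0.3) = 14594 × -1.204
W_by_gas = -17571 J; work on gas = −W_by = 17571 J.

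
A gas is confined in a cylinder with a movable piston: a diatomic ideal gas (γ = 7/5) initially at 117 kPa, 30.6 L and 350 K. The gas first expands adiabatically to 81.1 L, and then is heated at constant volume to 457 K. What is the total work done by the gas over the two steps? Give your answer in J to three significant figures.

Step 1 (adiabatic): W = (P₁V₁ − P₂V₂)/(γ−1) = (3580 − 2424)/0.4 = 2890 J.
Step 2 (isochoric): W = 0 (constant volume).
W_total = 2890 + 0 = 2890 J.

W_total ≈ 2890 J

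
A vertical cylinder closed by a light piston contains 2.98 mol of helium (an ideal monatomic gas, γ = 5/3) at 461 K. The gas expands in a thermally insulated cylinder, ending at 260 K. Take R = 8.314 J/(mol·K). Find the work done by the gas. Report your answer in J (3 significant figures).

Adiabatic ⇒ Q = 0, so W_by = −ΔU = nCᵥ(T₁ − T₂).
Cᵥ = 3R/2 = 12.47 J/(mol·K).
W = (2.98)(12.47)(461 − 260) = 7470 J.

W ≈ 7470 J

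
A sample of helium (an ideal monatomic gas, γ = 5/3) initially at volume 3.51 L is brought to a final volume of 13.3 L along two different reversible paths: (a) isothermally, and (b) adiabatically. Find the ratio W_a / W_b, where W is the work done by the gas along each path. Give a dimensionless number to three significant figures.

Path (a) isothermal: W = P₁V₁ ln(V₂/V₁) → W_a/(P₁V₁) = 1.332.
Path (b) adiabatic: W = P₁V₁(1 − (V₁/V₂)^(γ−1))/(γ−1) → W_b/(P₁V₁) = 0.8828.
W_a / W_b = 1.332 / 0.8828 = 1.509.

W_a / W_b ≈ 1.51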